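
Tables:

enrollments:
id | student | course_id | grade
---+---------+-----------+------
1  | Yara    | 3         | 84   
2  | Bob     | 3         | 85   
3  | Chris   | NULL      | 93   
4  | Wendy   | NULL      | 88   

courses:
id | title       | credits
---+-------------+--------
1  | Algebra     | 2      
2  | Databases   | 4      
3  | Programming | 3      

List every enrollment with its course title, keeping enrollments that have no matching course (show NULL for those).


LEFT JOIN keeps every row from enrollments (the left table); where course_id has no match in courses, the course columns become NULL. Walk through each enrollment:
  - enrollment 1 (Yara): course_id=3 -> matches Programming
  - enrollment 2 (Bob): course_id=3 -> matches Programming
  - enrollment 3 (Chris): course_id=NULL, no match -> kept with NULL
  - enrollment 4 (Wendy): course_id=NULL, no match -> kept with NULL
All 4 rows appear; 2 have NULL course.

SQL:
SELECT a.student, b.title AS course
FROM enrollments a
LEFT JOIN courses b ON a.course_id = b.id

Result:
student | course     
--------+------------
Yara    | Programming
Bob     | Programming
Chris   | NULL       
Wendy   | NULL       


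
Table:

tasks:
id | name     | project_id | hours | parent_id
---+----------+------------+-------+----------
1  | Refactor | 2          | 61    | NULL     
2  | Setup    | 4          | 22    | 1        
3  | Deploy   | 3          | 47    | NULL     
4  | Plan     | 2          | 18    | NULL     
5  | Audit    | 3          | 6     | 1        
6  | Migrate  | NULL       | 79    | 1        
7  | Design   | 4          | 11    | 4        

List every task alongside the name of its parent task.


This is a self-join: tasks is joined to a second copy of itself, matching each row's parent_id to another row's id. Use LEFT JOIN so rows with parent_id=NULL are kept.
  - task 1 (Refactor): parent_id=NULL -> NULL
  - task 2 (Setup): parent_id=1 -> Refactor
  - task 3 (Deploy): parent_id=NULL -> NULL
  - task 4 (Plan): parent_id=NULL -> NULL
  - task 5 (Audit): parent_id=1 -> Refactor
  - task 6 (Migrate): parent_id=1 -> Refactor
  - task 7 (Design): parent_id=4 -> Plan

SQL:
SELECT a.name AS item, b.name AS parent
FROM tasks a
LEFT JOIN tasks b ON a.parent_id = b.id

Result:
item     | parent  
---------+---------
Refactor | NULL    
Setup    | Refactor
Deploy   | NULL    
Plan     | NULL    
Audit    | Refactor
Migrate  | Refactor
Design   | Plan    


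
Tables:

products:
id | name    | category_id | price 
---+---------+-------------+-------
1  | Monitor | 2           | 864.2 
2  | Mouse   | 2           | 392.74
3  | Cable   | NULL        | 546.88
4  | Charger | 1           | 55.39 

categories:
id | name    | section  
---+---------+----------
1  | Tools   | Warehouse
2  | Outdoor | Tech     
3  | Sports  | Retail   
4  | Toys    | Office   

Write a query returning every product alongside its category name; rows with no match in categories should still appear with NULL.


LEFT JOIN keeps every row from products (the left table); where category_id has no match in categories, the category columns become NULL. Walk through each product:
  - product 1 (Monitor): category_id=2 -> matches Outdoor
  - product 2 (Mouse): category_id=2 -> matches Outdoor
  - product 3 (Cable): category_id=NULL, no match -> kept with NULL
  - product 4 (Charger): category_id=1 -> matches Tools
All 4 rows appear; 1 has NULL category.

SQL:
SELECT a.name, b.name AS category
FROM products a
LEFT JOIN categories b ON a.category_id = b.id

Result:
name    | category
--------+---------
Monitor | Outdoor 
Mouse   | Outdoor 
Cable   | NULL    
Charger | Tools   


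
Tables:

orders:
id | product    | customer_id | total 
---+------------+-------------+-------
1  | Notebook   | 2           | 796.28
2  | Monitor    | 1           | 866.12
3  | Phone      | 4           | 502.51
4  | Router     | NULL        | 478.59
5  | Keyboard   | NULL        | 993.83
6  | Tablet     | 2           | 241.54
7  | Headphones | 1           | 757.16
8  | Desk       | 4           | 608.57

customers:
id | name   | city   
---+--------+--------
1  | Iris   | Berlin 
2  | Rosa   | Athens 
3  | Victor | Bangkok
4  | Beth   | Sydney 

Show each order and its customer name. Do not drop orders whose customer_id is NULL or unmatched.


LEFT JOIN keeps every row from orders (the left table); where customer_id has no match in customers, the customer columns become NULL. Walk through each order:
  - order 1 (Notebook): customer_id=2 -> matches Rosa
  - order 2 (Monitor): customer_id=1 -> matches Iris
  - order 3 (Phone): customer_id=4 -> matches Beth
  - order 4 (Router): customer_id=NULL, no match -> kept with NULL
  - order 5 (Keyboard): customer_id=NULL, no match -> kept with NULL
  - order 6 (Tablet): customer_id=2 -> matches Rosa
  - order 7 (Headphones): customer_id=1 -> matches Iris
  - order 8 (Desk): customer_id=4 -> matches Beth
All 8 rows appear; 2 have NULL customer.

SQL:
SELECT a.product, b.name AS customer
FROM orders a
LEFT JOIN customers b ON a.customer_id = b.id

Result:
product    | customer
-----------+---------
Notebook   | Rosa    
Monitor    | Iris    
Phone      | Beth    
Router     | NULL    
Keyboard   | NULL    
Tablet     | Rosa    
Headphones | Iris    
Desk       | Beth    


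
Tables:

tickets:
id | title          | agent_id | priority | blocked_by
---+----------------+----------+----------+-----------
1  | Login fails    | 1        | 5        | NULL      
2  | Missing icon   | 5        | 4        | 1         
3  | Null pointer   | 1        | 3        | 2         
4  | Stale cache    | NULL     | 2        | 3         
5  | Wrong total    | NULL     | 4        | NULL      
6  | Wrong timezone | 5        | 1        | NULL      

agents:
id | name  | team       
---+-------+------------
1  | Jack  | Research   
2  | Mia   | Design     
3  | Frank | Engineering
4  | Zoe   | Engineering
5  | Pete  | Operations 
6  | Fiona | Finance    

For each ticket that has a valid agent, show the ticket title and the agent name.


INNER JOIN keeps only tickets rows whose agent_id matches an id in agents. Walk through each ticket:
  - ticket 1 (Login fails): agent_id=1 -> matches Jack
  - ticket 2 (Missing icon): agent_id=5 -> matches Pete
  - ticket 3 (Null pointer): agent_id=1 -> matches Jack
  - ticket 4 (Stale cache): agent_id=NULL, no match -> dropped
  - ticket 5 (Wrong total): agent_id=NULL, no match -> dropped
  - ticket 6 (Wrong timezone): agent_id=5 -> matches Pete
So 2 of 6 rows are dropped.

SQL:
SELECT a.title, b.name AS agent
FROM tickets a
INNER JOIN agents b ON a.agent_id = b.id

Result:
title          | agent
---------------+------
Login fails    | Jack 
Missing icon   | Pete 
Null pointer   | Jack 
Wrong timezone | Pete 


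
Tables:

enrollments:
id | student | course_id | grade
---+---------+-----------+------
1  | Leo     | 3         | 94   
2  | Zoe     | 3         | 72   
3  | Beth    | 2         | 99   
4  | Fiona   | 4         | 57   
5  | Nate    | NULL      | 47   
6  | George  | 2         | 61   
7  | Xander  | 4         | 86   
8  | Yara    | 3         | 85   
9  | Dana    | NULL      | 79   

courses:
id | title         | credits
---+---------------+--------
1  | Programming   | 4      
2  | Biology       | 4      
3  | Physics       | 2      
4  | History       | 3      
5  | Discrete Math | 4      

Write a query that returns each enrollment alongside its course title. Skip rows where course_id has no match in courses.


INNER JOIN keeps only enrollments rows whose course_id matches an id in courses. Walk through each enrollment:
  - enrollment 1 (Leo): course_id=3 -> matches Physics
  - enrollment 2 (Zoe): course_id=3 -> matches Physics
  - enrollment 3 (Beth): course_id=2 -> matches Biology
  - enrollment 4 (Fiona): course_id=4 -> matches History
  - enrollment 5 (Nate): course_id=NULL, no match -> dropped
  - enrollment 6 (George): course_id=2 -> matches Biology
  - enrollment 7 (Xander): course_id=4 -> matches History
  - enrollment 8 (Yara): course_id=3 -> matches Physics
  - enrollment 9 (Dana): course_id=NULL, no match -> dropped
So 2 of 9 rows are dropped.

SQL:
SELECT a.student, b.title AS course
FROM enrollments a
INNER JOIN courses b ON a.course_id = b.id

Result:
student | course 
--------+--------
Leo     | Physics
Zoe     | Physics
Beth    | Biology
Fiona   | History
George  | Biology
Xander  | History
Yara    | Physics


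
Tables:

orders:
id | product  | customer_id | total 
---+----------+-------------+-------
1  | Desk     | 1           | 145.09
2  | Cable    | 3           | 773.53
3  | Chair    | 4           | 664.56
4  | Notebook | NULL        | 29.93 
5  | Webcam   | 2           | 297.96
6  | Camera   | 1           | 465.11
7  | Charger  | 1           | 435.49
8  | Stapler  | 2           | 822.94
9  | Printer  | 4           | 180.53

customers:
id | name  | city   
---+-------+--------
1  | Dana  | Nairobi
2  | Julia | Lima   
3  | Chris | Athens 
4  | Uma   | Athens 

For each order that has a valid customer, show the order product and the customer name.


INNER JOIN keeps only orders rows whose customer_id matches an id in customers. Walk through each order:
  - order 1 (Desk): customer_id=1 -> matches Dana
  - order 2 (Cable): customer_id=3 -> matches Chris
  - order 3 (Chair): customer_id=4 -> matches Uma
  - order 4 (Notebook): customer_id=NULL, no match -> dropped
  - order 5 (Webcam): customer_id=2 -> matches Julia
  - order 6 (Camera): customer_id=1 -> matches Dana
  - order 7 (Charger): customer_id=1 -> matches Dana
  - order 8 (Stapler): customer_id=2 -> matches Julia
  - order 9 (Printer): customer_id=4 -> matches Uma
So 1 of 9 rows is dropped.

SQL:
SELECT a.product, b.name AS customer
FROM orders a
INNER JOIN customers b ON a.customer_id = b.id

Result:
product | customer
--------+---------
Desk    | Dana    
Cable   | Chris   
Chair   | Uma     
Webcam  | Julia   
Camera  | Dana    
Charger | Dana    
Stapler | Julia   
Printer | Uma     


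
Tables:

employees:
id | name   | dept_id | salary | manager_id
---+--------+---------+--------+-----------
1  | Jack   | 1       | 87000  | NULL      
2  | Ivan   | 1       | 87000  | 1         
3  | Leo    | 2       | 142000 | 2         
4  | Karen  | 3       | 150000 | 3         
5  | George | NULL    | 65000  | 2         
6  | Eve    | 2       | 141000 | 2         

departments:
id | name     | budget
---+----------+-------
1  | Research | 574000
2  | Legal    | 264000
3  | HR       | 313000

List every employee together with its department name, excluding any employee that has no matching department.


INNER JOIN keeps only employees rows whose dept_id matches an id in departments. Walk through each employee:
  - employee 1 (Jack): dept_id=1 -> matches Research
  - employee 2 (Ivan): dept_id=1 -> matches Research
  - employee 3 (Leo): dept_id=2 -> matches Legal
  - employee 4 (Karen): dept_id=3 -> matches HR
  - employee 5 (George): dept_id=NULL, no match -> dropped
  - employee 6 (Eve): dept_id=2 -> matches Legal
So 1 of 6 rows is dropped.

SQL:
SELECT a.name, b.name AS department
FROM employees a
INNER JOIN departments b ON a.dept_id = b.id

Result:
name  | department
------+-----------
Jack  | Research  
Ivan  | Research  
Leo   | Legal     
Karen | HR        
Eve   | Legal     


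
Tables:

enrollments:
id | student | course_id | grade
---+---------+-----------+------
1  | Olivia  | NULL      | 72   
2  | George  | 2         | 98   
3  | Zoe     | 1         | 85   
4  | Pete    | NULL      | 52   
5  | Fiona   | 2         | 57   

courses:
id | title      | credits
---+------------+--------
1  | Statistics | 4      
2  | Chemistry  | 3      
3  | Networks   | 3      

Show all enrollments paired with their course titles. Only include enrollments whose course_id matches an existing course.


INNER JOIN keeps only enrollments rows whose course_id matches an id in courses. Walk through each enrollment:
  - enrollment 1 (Olivia): course_id=NULL, no match -> dropped
  - enrollment 2 (George): course_id=2 -> matches Chemistry
  - enrollment 3 (Zoe): course_id=1 -> matches Statistics
  - enrollment 4 (Pete): course_id=NULL, no match -> dropped
  - enrollment 5 (Fiona): course_id=2 -> matches Chemistry
So 2 of 5 rows are dropped.

SQL:
SELECT a.student, b.title AS course
FROM enrollments a
INNER JOIN courses b ON a.course_id = b.id

Result:
student | course    
--------+-----------
George  | Chemistry 
Zoe     | Statistics
Fiona   | Chemistry 


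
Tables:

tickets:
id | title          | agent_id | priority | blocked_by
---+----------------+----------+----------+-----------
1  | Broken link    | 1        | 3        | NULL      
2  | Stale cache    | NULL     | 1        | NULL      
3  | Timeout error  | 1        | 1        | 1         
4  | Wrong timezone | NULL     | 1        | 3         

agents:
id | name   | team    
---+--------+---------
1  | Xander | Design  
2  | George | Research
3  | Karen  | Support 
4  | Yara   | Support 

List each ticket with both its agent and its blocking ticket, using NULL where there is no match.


Two LEFT JOINs from the same base table tickets: one to agents via agent_id, one to tickets itself via blocked_by. Both are LEFT so every ticket is preserved.
Match against agents:
  - ticket 1 (Broken link): agent_id=1 -> matches Xander
  - ticket 2 (Stale cache): agent_id=NULL, no match -> kept with NULL
  - ticket 3 (Timeout error): agent_id=1 -> matches Xander
  - ticket 4 (Wrong timezone): agent_id=NULL, no match -> kept with NULL
Match against tickets (self):
  - ticket 1 (Broken link): blocked_by=NULL -> NULL
  - ticket 2 (Stale cache): blocked_by=NULL -> NULL
  - ticket 3 (Timeout error): blocked_by=1 -> Broken link
  - ticket 4 (Wrong timezone): blocked_by=3 -> Timeout error

SQL:
SELECT a.title, b.name AS agent, c.title AS blocked_by
FROM tickets a
LEFT JOIN agents b ON a.agent_id = b.id
LEFT JOIN tickets c ON a.blocked_by = c.id

Result:
title          | agent  | blocked_by   
---------------+--------+--------------
Broken link    | Xander | NULL         
Stale cache    | NULL   | NULL         
Timeout error  | Xander | Broken link  
Wrong timezone | NULL   | Timeout error


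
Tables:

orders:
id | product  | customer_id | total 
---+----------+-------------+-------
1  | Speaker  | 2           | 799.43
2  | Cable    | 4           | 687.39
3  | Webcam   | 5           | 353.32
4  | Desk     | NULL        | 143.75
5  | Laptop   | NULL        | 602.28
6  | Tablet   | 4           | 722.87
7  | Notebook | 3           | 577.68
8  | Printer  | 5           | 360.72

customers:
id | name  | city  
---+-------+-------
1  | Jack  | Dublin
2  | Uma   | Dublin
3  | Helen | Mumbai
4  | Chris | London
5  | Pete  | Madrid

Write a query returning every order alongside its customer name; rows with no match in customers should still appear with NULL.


LEFT JOIN keeps every row from orders (the left table); where customer_id has no match in customers, the customer columns become NULL. Walk through each order:
  - order 1 (Speaker): customer_id=2 -> matches Uma
  - order 2 (Cable): customer_id=4 -> matches Chris
  - order 3 (Webcam): customer_id=5 -> matches Pete
  - order 4 (Desk): customer_id=NULL, no match -> kept with NULL
  - order 5 (Laptop): customer_id=NULL, no match -> kept with NULL
  - order 6 (Tablet): customer_id=4 -> matches Chris
  - order 7 (Notebook): customer_id=3 -> matches Helen
  - order 8 (Printer): customer_id=5 -> matches Pete
All 8 rows appear; 2 have NULL customer.

SQL:
SELECT a.product, b.name AS customer
FROM orders a
LEFT JOIN customers b ON a.customer_id = b.id

Result:
product  | customer
---------+---------
Speaker  | Uma     
Cable    | Chris   
Webcam   | Pete    
Desk     | NULL    
Laptop   | NULL    
Tablet   | Chris   
Notebook | Helen   
Printer  | Pete    


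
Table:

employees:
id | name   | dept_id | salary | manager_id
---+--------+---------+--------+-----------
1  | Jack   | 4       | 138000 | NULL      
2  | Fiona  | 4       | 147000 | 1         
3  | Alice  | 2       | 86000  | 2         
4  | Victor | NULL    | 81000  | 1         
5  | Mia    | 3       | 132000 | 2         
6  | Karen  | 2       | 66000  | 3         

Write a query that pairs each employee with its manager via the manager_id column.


This is a self-join: employees is joined to a second copy of itself, matching each row's manager_id to another row's id. Use LEFT JOIN so rows with manager_id=NULL are kept.
  - employee 1 (Jack): manager_id=NULL -> NULL
  - employee 2 (Fiona): manager_id=1 -> Jack
  - employee 3 (Alice): manager_id=2 -> Fiona
  - employee 4 (Victor): manager_id=1 -> Jack
  - employee 5 (Mia): manager_id=2 -> Fiona
  - employee 6 (Karen): manager_id=3 -> Alice

SQL:
SELECT a.name AS item, b.name AS manager
FROM employees a
LEFT JOIN employees b ON a.manager_id = b.id

Result:
item   | manager
-------+--------
Jack   | NULL   
Fiona  | Jack   
Alice  | Fiona  
Victor | Jack   
Mia    | Fiona  
Karen  | Alice  


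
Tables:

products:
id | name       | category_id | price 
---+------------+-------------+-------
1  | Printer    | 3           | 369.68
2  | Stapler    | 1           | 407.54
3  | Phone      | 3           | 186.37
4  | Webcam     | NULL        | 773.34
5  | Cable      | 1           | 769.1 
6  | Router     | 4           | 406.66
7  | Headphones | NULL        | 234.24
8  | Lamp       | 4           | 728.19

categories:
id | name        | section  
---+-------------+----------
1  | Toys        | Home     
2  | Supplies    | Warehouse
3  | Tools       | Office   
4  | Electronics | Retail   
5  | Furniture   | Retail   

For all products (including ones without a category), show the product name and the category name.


LEFT JOIN keeps every row from products (the left table); where category_id has no match in categories, the category columns become NULL. Walk through each product:
  - product 1 (Printer): category_id=3 -> matches Tools
  - product 2 (Stapler): category_id=1 -> matches Toys
  - product 3 (Phone): category_id=3 -> matches Tools
  - product 4 (Webcam): category_id=NULL, no match -> kept with NULL
  - product 5 (Cable): category_id=1 -> matches Toys
  - product 6 (Router): category_id=4 -> matches Electronics
  - product 7 (Headphones): category_id=NULL, no match -> kept with NULL
  - product 8 (Lamp): category_id=4 -> matches Electronics
All 8 rows appear; 2 have NULL category.

SQL:
SELECT a.name, b.name AS category
FROM products a
LEFT JOIN categories b ON a.category_id = b.id

Result:
name       | category   
-----------+------------
Printer    | Tools      
Stapler    | Toys       
Phone      | Tools      
Webcam     | NULL       
Cable      | Toys       
Router     | Electronics
Headphones | NULL       
Lamp       | Electronics


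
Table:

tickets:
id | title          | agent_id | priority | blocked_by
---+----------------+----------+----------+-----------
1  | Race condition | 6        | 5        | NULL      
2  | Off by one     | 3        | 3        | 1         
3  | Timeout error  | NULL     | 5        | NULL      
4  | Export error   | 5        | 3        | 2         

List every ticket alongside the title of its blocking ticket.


This is a self-join: tickets is joined to a second copy of itself, matching each row's blocked_by to another row's id. Use LEFT JOIN so rows with blocked_by=NULL are kept.
  - ticket 1 (Race condition): blocked_by=NULL -> NULL
  - ticket 2 (Off by one): blocked_by=1 -> Race condition
  - ticket 3 (Timeout error): blocked_by=NULL -> NULL
  - ticket 4 (Export error): blocked_by=2 -> Off by one

SQL:
SELECT a.title AS item, b.title AS blocked_by
FROM tickets a
LEFT JOIN tickets b ON a.blocked_by = b.id

Result:
item           | blocked_by    
---------------+---------------
Race condition | NULL          
Off by one     | Race condition
Timeout error  | NULL          
Export error   | Off by one    


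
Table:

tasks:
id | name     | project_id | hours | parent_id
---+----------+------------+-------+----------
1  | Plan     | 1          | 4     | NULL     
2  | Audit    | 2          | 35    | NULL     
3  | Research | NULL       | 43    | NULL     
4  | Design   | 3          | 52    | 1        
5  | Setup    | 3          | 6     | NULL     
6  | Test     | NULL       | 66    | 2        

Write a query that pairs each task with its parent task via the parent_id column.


This is a self-join: tasks is joined to a second copy of itself, matching each row's parent_id to another row's id. Use LEFT JOIN so rows with parent_id=NULL are kept.
  - task 1 (Plan): parent_id=NULL -> NULL
  - task 2 (Audit): parent_id=NULL -> NULL
  - task 3 (Research): parent_id=NULL -> NULL
  - task 4 (Design): parent_id=1 -> Plan
  - task 5 (Setup): parent_id=NULL -> NULL
  - task 6 (Test): parent_id=2 -> Audit

SQL:
SELECT a.name AS item, b.name AS parent
FROM tasks a
LEFT JOIN tasks b ON a.parent_id = b.id

Result:
item     | parent
---------+-------
Plan     | NULL  
Audit    | NULL  
Research | NULL  
Design   | Plan  
Setup    | NULL  
Test     | Audit 


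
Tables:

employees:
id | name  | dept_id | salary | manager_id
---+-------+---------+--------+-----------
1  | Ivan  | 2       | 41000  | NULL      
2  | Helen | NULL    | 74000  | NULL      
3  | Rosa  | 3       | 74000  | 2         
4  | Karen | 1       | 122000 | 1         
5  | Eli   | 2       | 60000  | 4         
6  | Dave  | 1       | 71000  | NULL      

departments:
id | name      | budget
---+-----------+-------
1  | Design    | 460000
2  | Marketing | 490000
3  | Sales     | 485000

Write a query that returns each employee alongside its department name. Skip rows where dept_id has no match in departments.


INNER JOIN keeps only employees rows whose dept_id matches an id in departments. Walk through each employee:
  - employee 1 (Ivan): dept_id=2 -> matches Marketing
  - employee 2 (Helen): dept_id=NULL, no match -> dropped
  - employee 3 (Rosa): dept_id=3 -> matches Sales
  - employee 4 (Karen): dept_id=1 -> matches Design
  - employee 5 (Eli): dept_id=2 -> matches Marketing
  - employee 6 (Dave): dept_id=1 -> matches Design
So 1 of 6 rows is dropped.

SQL:
SELECT a.name, b.name AS department
FROM employees a
INNER JOIN departments b ON a.dept_id = b.id

Result:
name  | department
------+-----------
Ivan  | Marketing 
Rosa  | Sales     
Karen | Design    
Eli   | Marketing 
Dave  | Design    


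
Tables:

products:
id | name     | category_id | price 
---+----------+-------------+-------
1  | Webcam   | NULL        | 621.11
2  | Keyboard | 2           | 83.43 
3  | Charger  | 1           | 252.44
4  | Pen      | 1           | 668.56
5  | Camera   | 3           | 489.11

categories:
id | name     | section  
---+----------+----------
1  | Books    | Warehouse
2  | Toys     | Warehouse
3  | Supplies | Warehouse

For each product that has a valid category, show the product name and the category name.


INNER JOIN keeps only products rows whose category_id matches an id in categories. Walk through each product:
  - product 1 (Webcam): category_id=NULL, no match -> dropped
  - product 2 (Keyboard): category_id=2 -> matches Toys
  - product 3 (Charger): category_id=1 -> matches Books
  - product 4 (Pen): category_id=1 -> matches Books
  - product 5 (Camera): category_id=3 -> matches Supplies
So 1 of 5 rows is dropped.

SQL:
SELECT a.name, b.name AS category
FROM products a
INNER JOIN categories b ON a.category_id = b.id

Result:
name     | category
---------+---------
Keyboard | Toys    
Charger  | Books   
Pen      | Books   
Camera   | Supplies


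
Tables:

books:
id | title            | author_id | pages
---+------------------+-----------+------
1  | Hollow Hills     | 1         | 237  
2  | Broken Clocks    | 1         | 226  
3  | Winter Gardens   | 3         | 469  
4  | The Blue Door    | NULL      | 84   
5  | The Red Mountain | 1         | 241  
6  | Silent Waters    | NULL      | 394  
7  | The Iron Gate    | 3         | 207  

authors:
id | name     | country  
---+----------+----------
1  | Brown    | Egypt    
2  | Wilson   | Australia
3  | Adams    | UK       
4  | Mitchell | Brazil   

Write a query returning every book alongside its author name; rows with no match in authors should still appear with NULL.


LEFT JOIN keeps every row from books (the left table); where author_id has no match in authors, the author columns become NULL. Walk through each book:
  - book 1 (Hollow Hills): author_id=1 -> matches Brown
  - book 2 (Broken Clocks): author_id=1 -> matches Brown
  - book 3 (Winter Gardens): author_id=3 -> matches Adams
  - book 4 (The Blue Door): author_id=NULL, no match -> kept with NULL
  - book 5 (The Red Mountain): author_id=1 -> matches Brown
  - book 6 (Silent Waters): author_id=NULL, no match -> kept with NULL
  - book 7 (The Iron Gate): author_id=3 -> matches Adams
All 7 rows appear; 2 have NULL author.

SQL:
SELECT a.title, b.name AS author
FROM books a
LEFT JOIN authors b ON a.author_id = b.id

Result:
title            | author
-----------------+-------
Hollow Hills     | Brown 
Broken Clocks    | Brown 
Winter Gardens   | Adams 
The Blue Door    | NULL  
The Red Mountain | Brown 
Silent Waters    | NULL  
The Iron Gate    | Adams 


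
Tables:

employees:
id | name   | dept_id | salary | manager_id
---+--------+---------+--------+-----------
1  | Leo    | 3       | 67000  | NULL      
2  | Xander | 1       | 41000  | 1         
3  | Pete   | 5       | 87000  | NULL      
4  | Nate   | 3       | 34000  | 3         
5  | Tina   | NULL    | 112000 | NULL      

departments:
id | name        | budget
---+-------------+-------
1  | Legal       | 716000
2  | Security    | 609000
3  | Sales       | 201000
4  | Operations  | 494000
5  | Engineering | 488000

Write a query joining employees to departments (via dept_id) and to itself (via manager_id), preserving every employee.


Two LEFT JOINs from the same base table employees: one to departments via dept_id, one to employees itself via manager_id. Both are LEFT so every employee is preserved.
Match against departments:
  - employee 1 (Leo): dept_id=3 -> matches Sales
  - employee 2 (Xander): dept_id=1 -> matches Legal
  - employee 3 (Pete): dept_id=5 -> matches Engineering
  - employee 4 (Nate): dept_id=3 -> matches Sales
  - employee 5 (Tina): dept_id=NULL, no match -> kept with NULL
Match against employees (self):
  - employee 1 (Leo): manager_id=NULL -> NULL
  - employee 2 (Xander): manager_id=1 -> Leo
  - employee 3 (Pete): manager_id=NULL -> NULL
  - employee 4 (Nate): manager_id=3 -> Pete
  - employee 5 (Tina): manager_id=NULL -> NULL

SQL:
SELECT a.name, b.name AS department, c.name AS manager
FROM employees a
LEFT JOIN departments b ON a.dept_id = b.id
LEFT JOIN employees c ON a.manager_id = c.id

Result:
name   | department  | manager
-------+-------------+--------
Leo    | Sales       | NULL   
Xander | Legal       | Leo    
Pete   | Engineering | NULL   
Nate   | Sales       | Pete   
Tina   | NULL        | NULL   


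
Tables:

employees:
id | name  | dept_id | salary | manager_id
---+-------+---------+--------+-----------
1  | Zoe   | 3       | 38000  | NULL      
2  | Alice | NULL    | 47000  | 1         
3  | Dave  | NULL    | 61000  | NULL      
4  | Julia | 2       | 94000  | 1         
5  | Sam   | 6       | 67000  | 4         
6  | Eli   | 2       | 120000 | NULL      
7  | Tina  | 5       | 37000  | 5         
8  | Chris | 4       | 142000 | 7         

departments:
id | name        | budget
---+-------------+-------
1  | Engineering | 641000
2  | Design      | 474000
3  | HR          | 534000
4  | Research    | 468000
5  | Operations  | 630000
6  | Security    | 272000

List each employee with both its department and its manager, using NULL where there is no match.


Two LEFT JOINs from the same base table employees: one to departments via dept_id, one to employees itself via manager_id. Both are LEFT so every employee is preserved.
Match against departments:
  - employee 1 (Zoe): dept_id=3 -> matches HR
  - employee 2 (Alice): dept_id=NULL, no match -> kept with NULL
  - employee 3 (Dave): dept_id=NULL, no match -> kept with NULL
  - employee 4 (Julia): dept_id=2 -> matches Design
  - employee 5 (Sam): dept_id=6 -> matches Security
  - employee 6 (Eli): dept_id=2 -> matches Design
  - employee 7 (Tina): dept_id=5 -> matches Operations
  - employee 8 (Chris): dept_id=4 -> matches Research
Match against employees (self):
  - employee 1 (Zoe): manager_id=NULL -> NULL
  - employee 2 (Alice): manager_id=1 -> Zoe
  - employee 3 (Dave): manager_id=NULL -> NULL
  - employee 4 (Julia): manager_id=1 -> Zoe
  - employee 5 (Sam): manager_id=4 -> Julia
  - employee 6 (Eli): manager_id=NULL -> NULL
  - employee 7 (Tina): manager_id=5 -> Sam
  - employee 8 (Chris): manager_id=7 -> Tina

SQL:
SELECT a.name, b.name AS department, c.name AS manager
FROM employees a
LEFT JOIN departments b ON a.dept_id = b.id
LEFT JOIN employees c ON a.manager_id = c.id

Result:
name  | department | manager
------+------------+--------
Zoe   | HR         | NULL   
Alice | NULL       | Zoe    
Dave  | NULL       | NULL   
Julia | Design     | Zoe    
Sam   | Security   | Julia  
Eli   | Design     | NULL   
Tina  | Operations | Sam    
Chris | Research   | Tina   


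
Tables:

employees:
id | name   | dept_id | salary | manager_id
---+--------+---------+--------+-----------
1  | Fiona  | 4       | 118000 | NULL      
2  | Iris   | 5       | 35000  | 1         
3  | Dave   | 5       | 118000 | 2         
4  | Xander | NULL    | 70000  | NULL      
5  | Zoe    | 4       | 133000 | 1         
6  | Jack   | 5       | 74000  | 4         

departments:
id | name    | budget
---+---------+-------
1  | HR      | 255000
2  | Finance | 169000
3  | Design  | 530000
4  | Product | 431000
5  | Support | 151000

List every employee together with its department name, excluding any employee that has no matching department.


INNER JOIN keeps only employees rows whose dept_id matches an id in departments. Walk through each employee:
  - employee 1 (Fiona): dept_id=4 -> matches Product
  - employee 2 (Iris): dept_id=5 -> matches Support
  - employee 3 (Dave): dept_id=5 -> matches Support
  - employee 4 (Xander): dept_id=NULL, no match -> dropped
  - employee 5 (Zoe): dept_id=4 -> matches Product
  - employee 6 (Jack): dept_id=5 -> matches Support
So 1 of 6 rows is dropped.

SQL:
SELECT a.name, b.name AS department
FROM employees a
INNER JOIN departments b ON a.dept_id = b.id

Result:
name  | department
------+-----------
Fiona | Product   
Iris  | Support   
Dave  | Support   
Zoe   | Product   
Jack  | Support   


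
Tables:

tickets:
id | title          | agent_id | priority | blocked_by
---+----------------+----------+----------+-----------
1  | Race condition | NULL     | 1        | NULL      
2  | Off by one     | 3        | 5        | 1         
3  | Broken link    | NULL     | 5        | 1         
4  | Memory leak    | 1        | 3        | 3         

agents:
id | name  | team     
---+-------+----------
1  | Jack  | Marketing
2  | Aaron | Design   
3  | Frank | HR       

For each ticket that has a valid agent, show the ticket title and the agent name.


INNER JOIN keeps only tickets rows whose agent_id matches an id in agents. Walk through each ticket:
  - ticket 1 (Race condition): agent_id=NULL, no match -> dropped
  - ticket 2 (Off by one): agent_id=3 -> matches Frank
  - ticket 3 (Broken link): agent_id=NULL, no match -> dropped
  - ticket 4 (Memory leak): agent_id=1 -> matches Jack
So 2 of 4 rows are dropped.

SQL:
SELECT a.title, b.name AS agent
FROM tickets a
INNER JOIN agents b ON a.agent_id = b.id

Result:
title       | agent
------------+------
Off by one  | Frank
Memory leak | Jack 


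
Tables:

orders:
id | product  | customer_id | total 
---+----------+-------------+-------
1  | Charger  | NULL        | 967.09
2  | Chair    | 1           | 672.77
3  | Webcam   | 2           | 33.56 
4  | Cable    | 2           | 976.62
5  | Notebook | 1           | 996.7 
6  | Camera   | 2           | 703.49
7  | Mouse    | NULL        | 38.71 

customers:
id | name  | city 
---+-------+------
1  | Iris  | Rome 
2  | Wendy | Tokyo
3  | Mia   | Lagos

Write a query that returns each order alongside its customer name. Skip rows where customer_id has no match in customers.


INNER JOIN keeps only orders rows whose customer_id matches an id in customers. Walk through each order:
  - order 1 (Charger): customer_id=NULL, no match -> dropped
  - order 2 (Chair): customer_id=1 -> matches Iris
  - order 3 (Webcam): customer_id=2 -> matches Wendy
  - order 4 (Cable): customer_id=2 -> matches Wendy
  - order 5 (Notebook): customer_id=1 -> matches Iris
  - order 6 (Camera): customer_id=2 -> matches Wendy
  - order 7 (Mouse): customer_id=NULL, no match -> dropped
So 2 of 7 rows are dropped.

SQL:
SELECT a.product, b.name AS customer
FROM orders a
INNER JOIN customers b ON a.customer_id = b.id

Result:
product  | customer
---------+---------
Chair    | Iris    
Webcam   | Wendy   
Cable    | Wendy   
Notebook | Iris    
Camera   | Wendy   


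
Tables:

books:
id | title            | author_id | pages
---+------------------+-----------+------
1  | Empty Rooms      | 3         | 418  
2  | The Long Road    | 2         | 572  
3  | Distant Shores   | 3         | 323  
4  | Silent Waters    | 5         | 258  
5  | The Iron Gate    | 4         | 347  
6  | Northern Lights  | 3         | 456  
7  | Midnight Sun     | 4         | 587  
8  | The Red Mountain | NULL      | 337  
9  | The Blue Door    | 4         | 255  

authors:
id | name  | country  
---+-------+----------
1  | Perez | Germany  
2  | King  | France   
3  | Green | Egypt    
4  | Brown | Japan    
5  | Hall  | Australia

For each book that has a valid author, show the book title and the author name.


INNER JOIN keeps only books rows whose author_id matches an id in authors. Walk through each book:
  - book 1 (Empty Rooms): author_id=3 -> matches Green
  - book 2 (The Long Road): author_id=2 -> matches King
  - book 3 (Distant Shores): author_id=3 -> matches Green
  - book 4 (Silent Waters): author_id=5 -> matches Hall
  - book 5 (The Iron Gate): author_id=4 -> matches Brown
  - book 6 (Northern Lights): author_id=3 -> matches Green
  - book 7 (Midnight Sun): author_id=4 -> matches Brown
  - book 8 (The Red Mountain): author_id=NULL, no match -> dropped
  - book 9 (The Blue Door): author_id=4 -> matches Brown
So 1 of 9 rows is dropped.

SQL:
SELECT a.title, b.name AS author
FROM books a
INNER JOIN authors b ON a.author_id = b.id

Result:
title           | author
----------------+-------
Empty Rooms     | Green 
The Long Road   | King  
Distant Shores  | Green 
Silent Waters   | Hall  
The Iron Gate   | Brown 
Northern Lights | Green 
Midnight Sun    | Brown 
The Blue Door   | Brown 


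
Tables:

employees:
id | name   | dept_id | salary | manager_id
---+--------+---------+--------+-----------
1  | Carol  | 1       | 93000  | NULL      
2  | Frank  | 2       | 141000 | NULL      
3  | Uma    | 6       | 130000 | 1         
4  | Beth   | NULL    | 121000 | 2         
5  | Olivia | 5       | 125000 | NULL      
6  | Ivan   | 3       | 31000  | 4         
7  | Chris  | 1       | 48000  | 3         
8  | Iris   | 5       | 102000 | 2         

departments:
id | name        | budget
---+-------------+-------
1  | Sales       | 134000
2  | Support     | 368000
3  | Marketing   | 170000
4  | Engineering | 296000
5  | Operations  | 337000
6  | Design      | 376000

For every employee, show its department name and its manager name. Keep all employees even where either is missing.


Two LEFT JOINs from the same base table employees: one to departments via dept_id, one to employees itself via manager_id. Both are LEFT so every employee is preserved.
Match against departments:
  - employee 1 (Carol): dept_id=1 -> matches Sales
  - employee 2 (Frank): dept_id=2 -> matches Support
  - employee 3 (Uma): dept_id=6 -> matches Design
  - employee 4 (Beth): dept_id=NULL, no match -> kept with NULL
  - employee 5 (Olivia): dept_id=5 -> matches Operations
  - employee 6 (Ivan): dept_id=3 -> matches Marketing
  - employee 7 (Chris): dept_id=1 -> matches Sales
  - employee 8 (Iris): dept_id=5 -> matches Operations
Match against employees (self):
  - employee 1 (Carol): manager_id=NULL -> NULL
  - employee 2 (Frank): manager_id=NULL -> NULL
  - employee 3 (Uma): manager_id=1 -> Carol
  - employee 4 (Beth): manager_id=2 -> Frank
  - employee 5 (Olivia): manager_id=NULL -> NULL
  - employee 6 (Ivan): manager_id=4 -> Beth
  - employee 7 (Chris): manager_id=3 -> Uma
  - employee 8 (Iris): manager_id=2 -> Frank

SQL:
SELECT a.name, b.name AS department, c.name AS manager
FROM employees a
LEFT JOIN departments b ON a.dept_id = b.id
LEFT JOIN employees c ON a.manager_id = c.id

Result:
name   | department | manager
-------+------------+--------
Carol  | Sales      | NULL   
Frank  | Support    | NULL   
Uma    | Design     | Carol  
Beth   | NULL       | Frank  
Olivia | Operations | NULL   
Ivan   | Marketing  | Beth   
Chris  | Sales      | Uma    
Iris   | Operations | Frank  


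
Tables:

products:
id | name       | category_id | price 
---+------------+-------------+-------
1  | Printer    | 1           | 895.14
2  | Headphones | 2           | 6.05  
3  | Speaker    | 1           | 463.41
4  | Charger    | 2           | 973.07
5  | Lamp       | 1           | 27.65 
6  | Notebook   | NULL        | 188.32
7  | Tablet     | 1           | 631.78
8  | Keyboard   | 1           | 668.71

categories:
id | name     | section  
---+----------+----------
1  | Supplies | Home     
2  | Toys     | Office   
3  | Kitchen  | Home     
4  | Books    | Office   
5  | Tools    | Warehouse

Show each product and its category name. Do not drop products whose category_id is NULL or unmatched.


LEFT JOIN keeps every row from products (the left table); where category_id has no match in categories, the category columns become NULL. Walk through each product:
  - product 1 (Printer): category_id=1 -> matches Supplies
  - product 2 (Headphones): category_id=2 -> matches Toys
  - product 3 (Speaker): category_id=1 -> matches Supplies
  - product 4 (Charger): category_id=2 -> matches Toys
  - product 5 (Lamp): category_id=1 -> matches Supplies
  - product 6 (Notebook): category_id=NULL, no match -> kept with NULL
  - product 7 (Tablet): category_id=1 -> matches Supplies
  - product 8 (Keyboard): category_id=1 -> matches Supplies
All 8 rows appear; 1 has NULL category.

SQL:
SELECT a.name, b.name AS category
FROM products a
LEFT JOIN categories b ON a.category_id = b.id

Result:
name       | category
-----------+---------
Printer    | Supplies
Headphones | Toys    
Speaker    | Supplies
Charger    | Toys    
Lamp       | Supplies
Notebook   | NULL    
Tablet     | Supplies
Keyboard   | Supplies


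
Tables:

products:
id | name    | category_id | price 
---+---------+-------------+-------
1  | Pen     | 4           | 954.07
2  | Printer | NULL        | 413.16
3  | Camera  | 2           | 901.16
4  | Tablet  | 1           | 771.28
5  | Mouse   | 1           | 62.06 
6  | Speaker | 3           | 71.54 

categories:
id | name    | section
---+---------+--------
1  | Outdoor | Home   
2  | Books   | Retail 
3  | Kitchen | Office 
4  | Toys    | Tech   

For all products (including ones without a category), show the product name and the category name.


LEFT JOIN keeps every row from products (the left table); where category_id has no match in categories, the category columns become NULL. Walk through each product:
  - product 1 (Pen): category_id=4 -> matches Toys
  - product 2 (Printer): category_id=NULL, no match -> kept with NULL
  - product 3 (Camera): category_id=2 -> matches Books
  - product 4 (Tablet): category_id=1 -> matches Outdoor
  - product 5 (Mouse): category_id=1 -> matches Outdoor
  - product 6 (Speaker): category_id=3 -> matches Kitchen
All 6 rows appear; 1 has NULL category.

SQL:
SELECT a.name, b.name AS category
FROM products a
LEFT JOIN categories b ON a.category_id = b.id

Result:
name    | category
--------+---------
Pen     | Toys    
Printer | NULL    
Camera  | Books   
Tablet  | Outdoor 
Mouse   | Outdoor 
Speaker | Kitchen 


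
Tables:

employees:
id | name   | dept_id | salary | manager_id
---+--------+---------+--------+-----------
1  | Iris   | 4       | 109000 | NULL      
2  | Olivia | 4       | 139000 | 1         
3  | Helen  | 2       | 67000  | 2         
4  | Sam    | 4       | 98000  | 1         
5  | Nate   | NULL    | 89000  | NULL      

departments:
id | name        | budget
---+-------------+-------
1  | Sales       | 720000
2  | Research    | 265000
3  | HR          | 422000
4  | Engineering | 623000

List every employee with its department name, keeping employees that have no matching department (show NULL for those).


LEFT JOIN keeps every row from employees (the left table); where dept_id has no match in departments, the department columns become NULL. Walk through each employee:
  - employee 1 (Iris): dept_id=4 -> matches Engineering
  - employee 2 (Olivia): dept_id=4 -> matches Engineering
  - employee 3 (Helen): dept_id=2 -> matches Research
  - employee 4 (Sam): dept_id=4 -> matches Engineering
  - employee 5 (Nate): dept_id=NULL, no match -> kept with NULL
All 5 rows appear; 1 has NULL department.

SQL:
SELECT a.name, b.name AS department
FROM employees a
LEFT JOIN departments b ON a.dept_id = b.id

Result:
name   | department 
-------+------------
Iris   | Engineering
Olivia | Engineering
Helen  | Research   
Sam    | Engineering
Nate   | NULL       
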